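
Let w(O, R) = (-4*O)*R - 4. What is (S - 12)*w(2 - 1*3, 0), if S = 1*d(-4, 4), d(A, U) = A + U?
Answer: 48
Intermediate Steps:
w(O, R) = -4 - 4*O*R (w(O, R) = -4*O*R - 4 = -4 - 4*O*R)
S = 0 (S = 1*(-4 + 4) = 1*0 = 0)
(S - 12)*w(2 - 1*3, 0) = (0 - 12)*(-4 - 4*(2 - 1*3)*0) = -12*(-4 - 4*(2 - 3)*0) = -12*(-4 - 4*(-1)*0) = -12*(-4 + 0) = -12*(-4) = 48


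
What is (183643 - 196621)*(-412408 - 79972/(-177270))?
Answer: 158131492624644/29545 ≈ 5.3522e+9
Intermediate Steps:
(183643 - 196621)*(-412408 - 79972/(-177270)) = -12978*(-412408 - 79972*(-1/177270)) = -12978*(-412408 + 39986/88635) = -12978*(-36553743094/88635) = 158131492624644/29545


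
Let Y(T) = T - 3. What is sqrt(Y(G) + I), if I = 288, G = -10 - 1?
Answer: sqrt(274) ≈ 16.553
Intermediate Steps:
G = -11
Y(T) = -3 + T
sqrt(Y(G) + I) = sqrt((-3 - 11) + 288) = sqrt(-14 + 288) = sqrt(274)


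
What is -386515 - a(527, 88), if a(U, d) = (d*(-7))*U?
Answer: -61883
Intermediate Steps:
a(U, d) = -7*U*d (a(U, d) = (-7*d)*U = -7*U*d)
-386515 - a(527, 88) = -386515 - (-7)*527*88 = -386515 - 1*(-324632) = -386515 + 324632 = -61883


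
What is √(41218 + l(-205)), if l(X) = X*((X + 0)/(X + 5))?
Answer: √656126/4 ≈ 202.50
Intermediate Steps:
l(X) = X²/(5 + X) (l(X) = X*(X/(5 + X)) = X²/(5 + X))
√(41218 + l(-205)) = √(41218 + (-205)²/(5 - 205)) = √(41218 + 42025/(-200)) = √(41218 + 42025*(-1/200)) = √(41218 - 1681/8) = √(328063/8) = √656126/4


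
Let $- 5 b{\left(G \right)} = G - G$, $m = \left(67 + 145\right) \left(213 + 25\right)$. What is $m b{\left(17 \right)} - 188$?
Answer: $-188$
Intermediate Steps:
$m = 50456$ ($m = 212 \cdot 238 = 50456$)
$b{\left(G \right)} = 0$ ($b{\left(G \right)} = - \frac{G - G}{5} = \left(- \frac{1}{5}\right) 0 = 0$)
$m b{\left(17 \right)} - 188 = 50456 \cdot 0 - 188 = 0 - 188 = -188$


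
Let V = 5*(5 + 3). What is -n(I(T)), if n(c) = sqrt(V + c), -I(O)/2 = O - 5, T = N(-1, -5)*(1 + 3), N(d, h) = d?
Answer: -sqrt(58) ≈ -7.6158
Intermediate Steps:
V = 40 (V = 5*8 = 40)
T = -4 (T = -(1 + 3) = -1*4 = -4)
I(O) = 10 - 2*O (I(O) = -2*(O - 5) = -2*(-5 + O) = 10 - 2*O)
n(c) = sqrt(40 + c)
-n(I(T)) = -sqrt(40 + (10 - 2*(-4))) = -sqrt(40 + (10 + 8)) = -sqrt(40 + 18) = -sqrt(58)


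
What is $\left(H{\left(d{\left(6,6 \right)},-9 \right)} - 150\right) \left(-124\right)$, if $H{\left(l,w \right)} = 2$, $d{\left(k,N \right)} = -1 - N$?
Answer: $18352$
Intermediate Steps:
$\left(H{\left(d{\left(6,6 \right)},-9 \right)} - 150\right) \left(-124\right) = \left(2 - 150\right) \left(-124\right) = \left(-148\right) \left(-124\right) = 18352$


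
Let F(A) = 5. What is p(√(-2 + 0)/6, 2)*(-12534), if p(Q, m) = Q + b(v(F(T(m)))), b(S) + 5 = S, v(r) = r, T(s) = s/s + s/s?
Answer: -2089*I*√2 ≈ -2954.3*I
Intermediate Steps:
T(s) = 2 (T(s) = 1 + 1 = 2)
b(S) = -5 + S
p(Q, m) = Q (p(Q, m) = Q + (-5 + 5) = Q + 0 = Q)
p(√(-2 + 0)/6, 2)*(-12534) = (√(-2 + 0)/6)*(-12534) = (√(-2)*(⅙))*(-12534) = ((I*√2)*(⅙))*(-12534) = (I*√2/6)*(-12534) = -2089*I*√2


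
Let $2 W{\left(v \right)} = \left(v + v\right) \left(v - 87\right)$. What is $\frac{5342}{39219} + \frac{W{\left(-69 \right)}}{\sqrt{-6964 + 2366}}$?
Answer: $\frac{5342}{39219} - \frac{5382 i \sqrt{38}}{209} \approx 0.13621 - 158.74 i$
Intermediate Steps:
$W{\left(v \right)} = v \left(-87 + v\right)$ ($W{\left(v \right)} = \frac{\left(v + v\right) \left(v - 87\right)}{2} = \frac{2 v \left(-87 + v\right)}{2} = v \left(-87 + v\right)$)
$\frac{5342}{39219} + \frac{W{\left(-69 \right)}}{\sqrt{-6964 + 2366}} = \frac{5342}{39219} + \frac{\left(-69\right) \left(-87 - 69\right)}{\sqrt{-6964 + 2366}} = 5342 \cdot \frac{1}{39219} + \frac{\left(-69\right) \left(-156\right)}{\sqrt{-4598}} = \frac{5342}{39219} + \frac{10764}{11 i \sqrt{38}} = \frac{5342}{39219} + 10764 \left(- \frac{i \sqrt{38}}{418}\right) = \frac{5342}{39219} - \frac{5382 i \sqrt{38}}{209}$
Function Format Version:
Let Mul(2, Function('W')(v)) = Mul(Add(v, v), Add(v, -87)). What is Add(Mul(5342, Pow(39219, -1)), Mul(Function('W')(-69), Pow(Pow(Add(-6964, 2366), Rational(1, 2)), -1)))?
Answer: Add(Rational(5342, 39219), Mul(Rational(-5382, 209), I, Pow(38, Rational(1, 2)))) ≈ Add(0.13621, Mul(-158.74, I))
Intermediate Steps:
Function('W')(v) = Mul(v, Add(-87, v)) (Function('W')(v) = Mul(Rational(1, 2), Mul(Add(v, v), Add(v, -87))) = Mul(Rational(1, 2), Mul(Mul(2, v), Add(-87, v))) = Mul(Rational(1, 2), Mul(2, v, Add(-87, v))) = Mul(v, Add(-87, v)))
Add(Mul(5342, Pow(39219, -1)), Mul(Function('W')(-69), Pow(Pow(Add(-6964, 2366), Rational(1, 2)), -1))) = Add(Mul(5342, Pow(39219, -1)), Mul(Mul(-69, Add(-87, -69)), Pow(Pow(Add(-6964, 2366), Rational(1, 2)), -1))) = Add(Mul(5342, Rational(1, 39219)), Mul(Mul(-69, -156), Pow(Pow(-4598, Rational(1, 2)), -1))) = Add(Rational(5342, 39219), Mul(10764, Pow(Mul(11, I, Pow(38, Rational(1, 2))), -1))) = Add(Rational(5342, 39219), Mul(10764, Mul(Rational(-1, 418), I, Pow(38, Rational(1, 2))))) = Add(Rational(5342, 39219), Mul(Rational(-5382, 209), I, Pow(38, Rational(1, 2))))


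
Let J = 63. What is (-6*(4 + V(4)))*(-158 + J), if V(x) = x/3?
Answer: 3040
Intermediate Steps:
V(x) = x/3 (V(x) = x*(⅓) = x/3)
(-6*(4 + V(4)))*(-158 + J) = (-6*(4 + (⅓)*4))*(-158 + 63) = -6*(4 + 4/3)*(-95) = -6*16/3*(-95) = -32*(-95) = 3040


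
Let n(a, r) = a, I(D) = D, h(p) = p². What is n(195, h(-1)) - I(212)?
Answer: -17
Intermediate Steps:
n(195, h(-1)) - I(212) = 195 - 1*212 = 195 - 212 = -17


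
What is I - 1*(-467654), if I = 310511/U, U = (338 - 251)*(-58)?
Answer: 2359471573/5046 ≈ 4.6759e+5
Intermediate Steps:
U = -5046 (U = 87*(-58) = -5046)
I = -310511/5046 (I = 310511/(-5046) = 310511*(-1/5046) = -310511/5046 ≈ -61.536)
I - 1*(-467654) = -310511/5046 - 1*(-467654) = -310511/5046 + 467654 = 2359471573/5046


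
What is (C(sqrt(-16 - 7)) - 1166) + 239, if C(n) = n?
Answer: -927 + I*sqrt(23) ≈ -927.0 + 4.7958*I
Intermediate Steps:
(C(sqrt(-16 - 7)) - 1166) + 239 = (sqrt(-16 - 7) - 1166) + 239 = (sqrt(-23) - 1166) + 239 = (I*sqrt(23) - 1166) + 239 = (-1166 + I*sqrt(23)) + 239 = -927 + I*sqrt(23)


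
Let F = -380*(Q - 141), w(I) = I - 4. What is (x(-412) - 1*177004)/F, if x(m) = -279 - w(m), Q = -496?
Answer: -176867/242060 ≈ -0.73067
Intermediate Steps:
w(I) = -4 + I
x(m) = -275 - m (x(m) = -279 - (-4 + m) = -279 + (4 - m) = -275 - m)
F = 242060 (F = -380*(-496 - 141) = -380*(-637) = 242060)
(x(-412) - 1*177004)/F = ((-275 - 1*(-412)) - 1*177004)/242060 = ((-275 + 412) - 177004)*(1/242060) = (137 - 177004)*(1/242060) = -176867*1/242060 = -176867/242060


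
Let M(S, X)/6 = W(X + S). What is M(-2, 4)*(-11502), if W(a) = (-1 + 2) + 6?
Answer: -483084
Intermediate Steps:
W(a) = 7 (W(a) = 1 + 6 = 7)
M(S, X) = 42 (M(S, X) = 6*7 = 42)
M(-2, 4)*(-11502) = 42*(-11502) = -483084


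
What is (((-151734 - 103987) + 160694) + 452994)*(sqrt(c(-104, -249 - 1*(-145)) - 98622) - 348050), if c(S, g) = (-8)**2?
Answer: -124590414350 + 357967*I*sqrt(98558) ≈ -1.2459e+11 + 1.1238e+8*I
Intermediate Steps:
c(S, g) = 64
(((-151734 - 103987) + 160694) + 452994)*(sqrt(c(-104, -249 - 1*(-145)) - 98622) - 348050) = (((-151734 - 103987) + 160694) + 452994)*(sqrt(64 - 98622) - 348050) = ((-255721 + 160694) + 452994)*(sqrt(-98558) - 348050) = (-95027 + 452994)*(I*sqrt(98558) - 348050) = 357967*(-348050 + I*sqrt(98558)) = -124590414350 + 357967*I*sqrt(98558)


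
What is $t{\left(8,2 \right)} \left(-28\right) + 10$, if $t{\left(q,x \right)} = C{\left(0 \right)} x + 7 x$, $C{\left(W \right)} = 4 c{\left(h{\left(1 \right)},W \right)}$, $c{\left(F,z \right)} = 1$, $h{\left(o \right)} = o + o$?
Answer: $-606$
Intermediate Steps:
$h{\left(o \right)} = 2 o$
$C{\left(W \right)} = 4$ ($C{\left(W \right)} = 4 \cdot 1 = 4$)
$t{\left(q,x \right)} = 11 x$ ($t{\left(q,x \right)} = 4 x + 7 x = 11 x$)
$t{\left(8,2 \right)} \left(-28\right) + 10 = 11 \cdot 2 \left(-28\right) + 10 = 22 \left(-28\right) + 10 = -616 + 10 = -606$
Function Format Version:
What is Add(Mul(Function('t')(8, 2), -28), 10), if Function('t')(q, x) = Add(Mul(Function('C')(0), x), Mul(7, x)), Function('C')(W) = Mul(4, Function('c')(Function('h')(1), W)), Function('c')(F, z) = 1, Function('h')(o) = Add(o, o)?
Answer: -606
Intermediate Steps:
Function('h')(o) = Mul(2, o)
Function('C')(W) = 4 (Function('C')(W) = Mul(4, 1) = 4)
Function('t')(q, x) = Mul(11, x) (Function('t')(q, x) = Add(Mul(4, x), Mul(7, x)) = Mul(11, x))
Add(Mul(Function('t')(8, 2), -28), 10) = Add(Mul(Mul(11, 2), -28), 10) = Add(Mul(22, -28), 10) = Add(-616, 10) = -606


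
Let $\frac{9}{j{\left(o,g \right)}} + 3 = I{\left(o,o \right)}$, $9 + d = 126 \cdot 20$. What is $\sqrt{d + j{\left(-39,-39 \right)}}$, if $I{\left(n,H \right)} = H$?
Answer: $\frac{\sqrt{492114}}{14} \approx 50.108$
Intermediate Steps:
$d = 2511$ ($d = -9 + 126 \cdot 20 = -9 + 2520 = 2511$)
$j{\left(o,g \right)} = \frac{9}{-3 + o}$
$\sqrt{d + j{\left(-39,-39 \right)}} = \sqrt{2511 + \frac{9}{-3 - 39}} = \sqrt{2511 + \frac{9}{-42}} = \sqrt{2511 + 9 \left(- \frac{1}{42}\right)} = \sqrt{2511 - \frac{3}{14}} = \sqrt{\frac{35151}{14}} = \frac{\sqrt{492114}}{14}$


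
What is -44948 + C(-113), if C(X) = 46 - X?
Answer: -44789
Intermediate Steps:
-44948 + C(-113) = -44948 + (46 - 1*(-113)) = -44948 + (46 + 113) = -44948 + 159 = -44789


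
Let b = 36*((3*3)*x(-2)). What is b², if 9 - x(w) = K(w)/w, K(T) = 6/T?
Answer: 5904900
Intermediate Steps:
x(w) = 9 - 6/w² (x(w) = 9 - 6/w/w = 9 - 6/w²)
b = 2430 (b = 36*((3*3)*(9 - 6/(-2)²)) = 36*(9*(9 - 6*¼)) = 36*(9*(9 - 3/2)) = 36*(9*(15/2)) = 36*(135/2) = 2430)
b² = 2430² = 5904900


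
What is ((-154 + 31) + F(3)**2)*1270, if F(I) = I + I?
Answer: -110490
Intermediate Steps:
F(I) = 2*I
((-154 + 31) + F(3)**2)*1270 = ((-154 + 31) + (2*3)**2)*1270 = (-123 + 6**2)*1270 = (-123 + 36)*1270 = -87*1270 = -110490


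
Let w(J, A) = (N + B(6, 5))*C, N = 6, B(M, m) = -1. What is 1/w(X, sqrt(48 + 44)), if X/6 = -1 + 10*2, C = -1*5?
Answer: -1/25 ≈ -0.040000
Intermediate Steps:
C = -5
X = 114 (X = 6*(-1 + 10*2) = 6*(-1 + 20) = 6*19 = 114)
w(J, A) = -25 (w(J, A) = (6 - 1)*(-5) = 5*(-5) = -25)
1/w(X, sqrt(48 + 44)) = 1/(-25) = -1/25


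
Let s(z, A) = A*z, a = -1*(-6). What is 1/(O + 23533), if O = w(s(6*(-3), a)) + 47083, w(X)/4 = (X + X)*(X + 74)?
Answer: 1/99992 ≈ 1.0001e-5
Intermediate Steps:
a = 6
w(X) = 8*X*(74 + X) (w(X) = 4*((X + X)*(X + 74)) = 4*((2*X)*(74 + X)) = 4*(2*X*(74 + X)) = 8*X*(74 + X))
O = 76459 (O = 8*(6*(6*(-3)))*(74 + 6*(6*(-3))) + 47083 = 8*(6*(-18))*(74 + 6*(-18)) + 47083 = 8*(-108)*(74 - 108) + 47083 = 8*(-108)*(-34) + 47083 = 29376 + 47083 = 76459)
1/(O + 23533) = 1/(76459 + 23533) = 1/99992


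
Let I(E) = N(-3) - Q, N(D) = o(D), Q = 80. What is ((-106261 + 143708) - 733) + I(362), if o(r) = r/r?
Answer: 36635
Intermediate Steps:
o(r) = 1
N(D) = 1
I(E) = -79 (I(E) = 1 - 1*80 = 1 - 80 = -79)
((-106261 + 143708) - 733) + I(362) = ((-106261 + 143708) - 733) - 79 = (37447 - 733) - 79 = 36714 - 79 = 36635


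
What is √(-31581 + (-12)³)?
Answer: 3*I*√3701 ≈ 182.51*I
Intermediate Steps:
√(-31581 + (-12)³) = √(-31581 - 1728) = √(-33309) = 3*I*√3701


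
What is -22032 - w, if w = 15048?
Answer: -37080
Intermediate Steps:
-22032 - w = -22032 - 1*15048 = -22032 - 15048 = -37080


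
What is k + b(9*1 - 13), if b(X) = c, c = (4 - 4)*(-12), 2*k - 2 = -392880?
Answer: -196439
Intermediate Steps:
k = -196439 (k = 1 + (½)*(-392880) = 1 - 196440 = -196439)
c = 0 (c = 0*(-12) = 0)
b(X) = 0
k + b(9*1 - 13) = -196439 + 0 = -196439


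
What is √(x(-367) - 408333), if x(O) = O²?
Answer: 2*I*√68411 ≈ 523.11*I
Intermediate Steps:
√(x(-367) - 408333) = √((-367)² - 408333) = √(134689 - 408333) = √(-273644) = 2*I*√68411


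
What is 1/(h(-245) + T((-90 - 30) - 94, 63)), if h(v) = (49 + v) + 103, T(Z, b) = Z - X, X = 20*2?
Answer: -1/347 ≈ -0.0028818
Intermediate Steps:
X = 40
T(Z, b) = -40 + Z (T(Z, b) = Z - 1*40 = Z - 40 = -40 + Z)
h(v) = 152 + v
1/(h(-245) + T((-90 - 30) - 94, 63)) = 1/((152 - 245) + (-40 + ((-90 - 30) - 94))) = 1/(-93 + (-40 + (-120 - 94))) = 1/(-93 + (-40 - 214)) = 1/(-93 - 254) = 1/(-347) = -1/347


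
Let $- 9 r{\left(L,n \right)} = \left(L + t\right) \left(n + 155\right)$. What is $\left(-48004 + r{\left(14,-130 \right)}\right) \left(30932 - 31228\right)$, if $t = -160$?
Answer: $\frac{126802256}{9} \approx 1.4089 \cdot 10^{7}$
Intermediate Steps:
$r{\left(L,n \right)} = - \frac{\left(-160 + L\right) \left(155 + n\right)}{9}$ ($r{\left(L,n \right)} = - \frac{\left(L - 160\right) \left(n + 155\right)}{9} = - \frac{\left(-160 + L\right) \left(155 + n\right)}{9}$)
$\left(-48004 + r{\left(14,-130 \right)}\right) \left(30932 - 31228\right) = \left(-48004 + \left(\frac{24800}{9} - \frac{2170}{9} + \frac{160}{9} \left(-130\right) - \frac{14}{9} \left(-130\right)\right)\right) \left(30932 - 31228\right) = \left(-48004 + \left(\frac{24800}{9} - \frac{2170}{9} - \frac{20800}{9} + \frac{1820}{9}\right)\right) \left(-296\right) = \left(-48004 + \frac{3650}{9}\right) \left(-296\right) = \left(- \frac{428386}{9}\right) \left(-296\right) = \frac{126802256}{9}$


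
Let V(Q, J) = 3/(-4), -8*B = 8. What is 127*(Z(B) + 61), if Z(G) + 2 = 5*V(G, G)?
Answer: 28067/4 ≈ 7016.8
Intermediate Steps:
B = -1 (B = -⅛*8 = -1)
V(Q, J) = -¾ (V(Q, J) = 3*(-¼) = -¾)
Z(G) = -23/4 (Z(G) = -2 + 5*(-¾) = -2 - 15/4 = -23/4)
127*(Z(B) + 61) = 127*(-23/4 + 61) = 127*(221/4) = 28067/4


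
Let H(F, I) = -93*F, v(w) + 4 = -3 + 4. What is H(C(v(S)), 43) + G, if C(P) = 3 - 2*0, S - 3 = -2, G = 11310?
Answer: 11031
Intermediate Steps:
S = 1 (S = 3 - 2 = 1)
v(w) = -3 (v(w) = -4 + (-3 + 4) = -4 + 1 = -3)
C(P) = 3 (C(P) = 3 + 0 = 3)
H(C(v(S)), 43) + G = -93*3 + 11310 = -279 + 11310 = 11031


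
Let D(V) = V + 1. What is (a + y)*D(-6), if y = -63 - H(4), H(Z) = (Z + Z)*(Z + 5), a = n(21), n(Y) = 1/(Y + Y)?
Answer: 28345/42 ≈ 674.88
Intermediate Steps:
n(Y) = 1/(2*Y)
a = 1/42 (a = (½)/21 = (½)*(1/21) = 1/42 ≈ 0.023810)
H(Z) = 2*Z*(5 + Z) (H(Z) = (2*Z)*(5 + Z) = 2*Z*(5 + Z))
D(V) = 1 + V
y = -135 (y = -63 - 2*4*(5 + 4) = -63 - 2*4*9 = -63 - 1*72 = -63 - 72 = -135)
(a + y)*D(-6) = (1/42 - 135)*(1 - 6) = -5669/42*(-5) = 28345/42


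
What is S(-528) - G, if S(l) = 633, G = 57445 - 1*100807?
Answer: 43995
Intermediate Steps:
G = -43362 (G = 57445 - 100807 = -43362)
S(-528) - G = 633 - 1*(-43362) = 633 + 43362 = 43995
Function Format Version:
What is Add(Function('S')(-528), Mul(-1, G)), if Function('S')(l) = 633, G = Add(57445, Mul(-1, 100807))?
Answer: 43995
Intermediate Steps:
G = -43362 (G = Add(57445, -100807) = -43362)
Add(Function('S')(-528), Mul(-1, G)) = Add(633, Mul(-1, -43362)) = Add(633, 43362) = 43995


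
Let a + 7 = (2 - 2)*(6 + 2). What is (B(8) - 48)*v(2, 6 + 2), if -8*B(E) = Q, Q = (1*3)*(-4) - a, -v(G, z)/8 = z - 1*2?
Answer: 2274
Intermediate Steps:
v(G, z) = 16 - 8*z (v(G, z) = -8*(z - 1*2) = -8*(z - 2) = -8*(-2 + z) = 16 - 8*z)
a = -7 (a = -7 + (2 - 2)*(6 + 2) = -7 + 0*8 = -7 + 0 = -7)
Q = -5 (Q = (1*3)*(-4) - 1*(-7) = 3*(-4) + 7 = -12 + 7 = -5)
B(E) = 5/8 (B(E) = -⅛*(-5) = 5/8)
(B(8) - 48)*v(2, 6 + 2) = (5/8 - 48)*(16 - 8*(6 + 2)) = -379*(16 - 8*8)/8 = -379*(16 - 64)/8 = -379/8*(-48) = 2274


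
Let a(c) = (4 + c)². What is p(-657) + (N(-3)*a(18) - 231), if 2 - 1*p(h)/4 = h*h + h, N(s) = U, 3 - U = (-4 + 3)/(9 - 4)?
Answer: -8613211/5 ≈ -1.7226e+6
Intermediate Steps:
U = 16/5 (U = 3 - (-4 + 3)/(9 - 4) = 3 - (-1)/5 = 3 - 1*(-⅕) = 3 + ⅕ = 16/5 ≈ 3.2000)
N(s) = 16/5
p(h) = 8 - 4*h - 4*h² (p(h) = 8 - 4*(h*h + h) = 8 - 4*(h² + h) = 8 - 4*(h + h²) = 8 + (-4*h - 4*h²) = 8 - 4*h - 4*h²)
p(-657) + (N(-3)*a(18) - 231) = (8 - 4*(-657) - 4*(-657)²) + (16*(4 + 18)²/5 - 231) = (8 + 2628 - 4*431649) + ((16/5)*22² - 231) = (8 + 2628 - 1726596) + ((16/5)*484 - 231) = -1723960 + (7744/5 - 231) = -1723960 + 6589/5 = -8613211/5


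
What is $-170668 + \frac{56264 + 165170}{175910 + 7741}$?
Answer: $- \frac{31343127434}{183651} \approx -1.7067 \cdot 10^{5}$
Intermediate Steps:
$-170668 + \frac{56264 + 165170}{175910 + 7741} = -170668 + \frac{221434}{183651} = - \frac{31343127434}{183651}$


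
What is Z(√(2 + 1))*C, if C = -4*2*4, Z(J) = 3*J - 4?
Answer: 128 - 96*√3 ≈ -38.277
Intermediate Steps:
Z(J) = -4 + 3*J
C = -32 (C = -8*4 = -32)
Z(√(2 + 1))*C = (-4 + 3*√(2 + 1))*(-32) = (-4 + 3*√3)*(-32) = 128 - 96*√3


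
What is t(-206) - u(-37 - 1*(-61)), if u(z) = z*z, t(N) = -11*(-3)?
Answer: -543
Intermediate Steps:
t(N) = 33
u(z) = z²
t(-206) - u(-37 - 1*(-61)) = 33 - (-37 - 1*(-61))² = 33 - (-37 + 61)² = 33 - 1*24² = 33 - 1*576 = 33 - 576 = -543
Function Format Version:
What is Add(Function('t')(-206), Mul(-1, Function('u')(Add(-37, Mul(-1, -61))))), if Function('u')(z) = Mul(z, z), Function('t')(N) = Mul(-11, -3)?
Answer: -543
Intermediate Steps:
Function('t')(N) = 33
Function('u')(z) = Pow(z, 2)
Add(Function('t')(-206), Mul(-1, Function('u')(Add(-37, Mul(-1, -61))))) = Add(33, Mul(-1, Pow(Add(-37, Mul(-1, -61)), 2))) = Add(33, Mul(-1, Pow(Add(-37, 61), 2))) = Add(33, Mul(-1, Pow(24, 2))) = Add(33, Mul(-1, 576)) = Add(33, -576) = -543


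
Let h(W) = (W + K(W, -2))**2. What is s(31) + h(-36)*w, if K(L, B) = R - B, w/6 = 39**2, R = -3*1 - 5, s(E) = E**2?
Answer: 16099225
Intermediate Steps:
R = -8 (R = -3 - 5 = -8)
w = 9126 (w = 6*39**2 = 6*1521 = 9126)
K(L, B) = -8 - B
h(W) = (-6 + W)**2 (h(W) = (W + (-8 - 1*(-2)))**2 = (W + (-8 + 2))**2 = (W - 6)**2 = (-6 + W)**2)
s(31) + h(-36)*w = 31**2 + (-6 - 36)**2*9126 = 961 + (-42)**2*9126 = 961 + 1764*9126 = 961 + 16098264 = 16099225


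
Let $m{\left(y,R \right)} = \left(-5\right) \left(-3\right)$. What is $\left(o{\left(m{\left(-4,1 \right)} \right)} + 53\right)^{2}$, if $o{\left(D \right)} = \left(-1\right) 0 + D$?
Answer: $4624$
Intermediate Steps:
$m{\left(y,R \right)} = 15$
$o{\left(D \right)} = D$ ($o{\left(D \right)} = 0 + D = D$)
$\left(o{\left(m{\left(-4,1 \right)} \right)} + 53\right)^{2} = \left(15 + 53\right)^{2} = 68^{2} = 4624$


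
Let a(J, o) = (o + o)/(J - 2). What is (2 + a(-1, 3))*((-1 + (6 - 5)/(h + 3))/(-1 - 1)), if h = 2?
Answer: 0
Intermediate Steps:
a(J, o) = 2*o/(-2 + J) (a(J, o) = (2*o)/(-2 + J) = 2*o/(-2 + J))
(2 + a(-1, 3))*((-1 + (6 - 5)/(h + 3))/(-1 - 1)) = (2 + 2*3/(-2 - 1))*((-1 + (6 - 5)/(2 + 3))/(-1 - 1)) = (2 + 2*3/(-3))*((-1 + 1/5)/(-2)) = (2 + 2*3*(-⅓))*((-1 + 1*(⅕))*(-½)) = (2 - 2)*((-1 + ⅕)*(-½)) = 0*(-⅘*(-½)) = 0*(⅖) = 0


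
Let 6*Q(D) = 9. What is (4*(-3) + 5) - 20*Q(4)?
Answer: -37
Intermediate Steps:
Q(D) = 3/2 (Q(D) = (1/6)*9 = 3/2)
(4*(-3) + 5) - 20*Q(4) = (4*(-3) + 5) - 20*3/2 = (-12 + 5) - 30 = -7 - 30 = -37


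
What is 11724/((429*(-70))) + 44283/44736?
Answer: 44740757/74634560 ≈ 0.59946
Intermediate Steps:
11724/((429*(-70))) + 44283/44736 = 11724/(-30030) + 44283*(1/44736) = 11724*(-1/30030) + 14761/14912 = -1954/5005 + 14761/14912 = 44740757/74634560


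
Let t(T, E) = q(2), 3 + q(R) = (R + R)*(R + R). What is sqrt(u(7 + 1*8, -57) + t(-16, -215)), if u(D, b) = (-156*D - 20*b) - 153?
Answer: 2*I*sqrt(335) ≈ 36.606*I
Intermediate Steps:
q(R) = -3 + 4*R**2 (q(R) = -3 + (R + R)*(R + R) = -3 + (2*R)*(2*R) = -3 + 4*R**2)
t(T, E) = 13 (t(T, E) = -3 + 4*2**2 = -3 + 4*4 = -3 + 16 = 13)
u(D, b) = -153 - 156*D - 20*b
sqrt(u(7 + 1*8, -57) + t(-16, -215)) = sqrt((-153 - 156*(7 + 1*8) - 20*(-57)) + 13) = sqrt((-153 - 156*(7 + 8) + 1140) + 13) = sqrt((-153 - 156*15 + 1140) + 13) = sqrt((-153 - 2340 + 1140) + 13) = sqrt(-1353 + 13) = sqrt(-1340) = 2*I*sqrt(335)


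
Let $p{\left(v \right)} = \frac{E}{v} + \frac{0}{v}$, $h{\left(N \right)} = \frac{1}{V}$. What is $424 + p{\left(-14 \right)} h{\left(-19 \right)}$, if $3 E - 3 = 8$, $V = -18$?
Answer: $\frac{320555}{756} \approx 424.01$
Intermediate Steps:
$E = \frac{11}{3}$ ($E = 1 + \frac{1}{3} \cdot 8 = 1 + \frac{8}{3} = \frac{11}{3} \approx 3.6667$)
$h{\left(N \right)} = - \frac{1}{18}$ ($h{\left(N \right)} = \frac{1}{-18} = - \frac{1}{18}$)
$p{\left(v \right)} = \frac{11}{3 v}$ ($p{\left(v \right)} = \frac{11}{3 v} + \frac{0}{v} = \frac{11}{3 v} + 0 = \frac{11}{3 v}$)
$424 + p{\left(-14 \right)} h{\left(-19 \right)} = 424 + \frac{11}{3 \left(-14\right)} \left(- \frac{1}{18}\right) = 424 + \frac{11}{3} \left(- \frac{1}{14}\right) \left(- \frac{1}{18}\right) = 424 - - \frac{11}{756} = 424 + \frac{11}{756} = \frac{320555}{756}$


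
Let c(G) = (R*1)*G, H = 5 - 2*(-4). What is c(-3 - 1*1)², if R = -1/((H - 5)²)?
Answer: 1/256 ≈ 0.0039063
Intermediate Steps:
H = 13 (H = 5 + 8 = 13)
R = -1/64 (R = -1/((13 - 5)²) = -1/(8²) = -1/64 ≈ -0.015625)
c(G) = -G/64 (c(G) = (-1/64*1)*G = -G/64)
c(-3 - 1*1)² = (-(-3 - 1*1)/64)² = (-(-3 - 1)/64)² = (-1/64*(-4))² = (1/16)² = 1/256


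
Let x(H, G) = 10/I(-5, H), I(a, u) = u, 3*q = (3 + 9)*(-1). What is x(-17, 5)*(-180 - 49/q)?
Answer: 3355/34 ≈ 98.677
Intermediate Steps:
q = -4 (q = ((3 + 9)*(-1))/3 = (12*(-1))/3 = (⅓)*(-12) = -4)
x(H, G) = 10/H
x(-17, 5)*(-180 - 49/q) = (10/(-17))*(-180 - 49/(-4)) = (10*(-1/17))*(-180 - 49*(-¼)) = -10*(-180 + 49/4)/17 = -10/17*(-671/4) = 3355/34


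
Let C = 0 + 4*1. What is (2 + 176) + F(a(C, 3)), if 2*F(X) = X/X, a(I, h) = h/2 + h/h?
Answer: 357/2 ≈ 178.50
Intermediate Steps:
C = 4 (C = 0 + 4 = 4)
a(I, h) = 1 + h/2 (a(I, h) = h*(½) + 1 = h/2 + 1 = 1 + h/2)
F(X) = ½ (F(X) = (X/X)/2 = (½)*1 = ½)
(2 + 176) + F(a(C, 3)) = (2 + 176) + ½ = 178 + ½ = 357/2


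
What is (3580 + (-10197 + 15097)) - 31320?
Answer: -22840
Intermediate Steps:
(3580 + (-10197 + 15097)) - 31320 = (3580 + 4900) - 31320 = 8480 - 31320 = -22840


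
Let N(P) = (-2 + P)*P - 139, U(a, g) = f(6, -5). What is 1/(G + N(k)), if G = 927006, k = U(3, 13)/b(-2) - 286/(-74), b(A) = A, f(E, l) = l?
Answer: 5476/5075675825 ≈ 1.0789e-6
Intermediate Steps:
U(a, g) = -5
k = 471/74 (k = -5/(-2) - 286/(-74) = -5*(-½) - 286*(-1/74) = 5/2 + 143/37 = 471/74 ≈ 6.3649)
N(P) = -139 + P*(-2 + P) (N(P) = P*(-2 + P) - 139 = -139 + P*(-2 + P))
1/(G + N(k)) = 1/(927006 + (-139 + (471/74)² - 2*471/74)) = 1/(927006 + (-139 + 221841/5476 - 471/37)) = 1/(927006 - 609031/5476) = 1/(5075675825/5476) = 5476/5075675825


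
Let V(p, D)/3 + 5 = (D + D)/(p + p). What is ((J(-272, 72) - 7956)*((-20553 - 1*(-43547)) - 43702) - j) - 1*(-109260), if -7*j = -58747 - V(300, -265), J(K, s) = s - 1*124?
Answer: 23230274773/140 ≈ 1.6593e+8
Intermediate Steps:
V(p, D) = -15 + 3*D/p (V(p, D) = -15 + 3*((D + D)/(p + p)) = -15 + 3*((2*D)/((2*p))) = -15 + 3*((2*D)*(1/(2*p))) = -15 + 3*(D/p) = -15 + 3*D/p)
J(K, s) = -124 + s (J(K, s) = s - 124 = -124 + s)
j = 1174587/140 (j = -(-58747 - (-15 + 3*(-265)/300))/7 = -(-58747 - (-15 + 3*(-265)*(1/300)))/7 = -(-58747 - (-15 - 53/20))/7 = -(-58747 - 1*(-353/20))/7 = -(-58747 + 353/20)/7 = -⅐*(-1174587/20) = 1174587/140 ≈ 8389.9)
((J(-272, 72) - 7956)*((-20553 - 1*(-43547)) - 43702) - j) - 1*(-109260) = (((-124 + 72) - 7956)*((-20553 - 1*(-43547)) - 43702) - 1*1174587/140) - 1*(-109260) = ((-52 - 7956)*((-20553 + 43547) - 43702) - 1174587/140) + 109260 = (-8008*(22994 - 43702) - 1174587/140) + 109260 = (-8008*(-20708) - 1174587/140) + 109260 = (165829664 - 1174587/140) + 109260 = 23214978373/140 + 109260 = 23230274773/140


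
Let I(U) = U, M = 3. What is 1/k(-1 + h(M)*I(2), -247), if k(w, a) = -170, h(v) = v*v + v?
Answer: -1/170 ≈ -0.0058824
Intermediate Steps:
h(v) = v + v² (h(v) = v² + v = v + v²)
1/k(-1 + h(M)*I(2), -247) = 1/(-170) = -1/170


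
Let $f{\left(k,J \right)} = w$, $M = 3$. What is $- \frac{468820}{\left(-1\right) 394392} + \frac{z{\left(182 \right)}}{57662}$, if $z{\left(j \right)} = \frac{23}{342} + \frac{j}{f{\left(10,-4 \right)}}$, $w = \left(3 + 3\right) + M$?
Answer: $\frac{128445229019}{108021799644} \approx 1.1891$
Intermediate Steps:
$w = 9$ ($w = \left(3 + 3\right) + 3 = 6 + 3 = 9$)
$f{\left(k,J \right)} = 9$
$z{\left(j \right)} = \frac{23}{342} + \frac{j}{9}$
$- \frac{468820}{\left(-1\right) 394392} + \frac{z{\left(182 \right)}}{57662} = - \frac{468820}{\left(-1\right) 394392} + \frac{\frac{23}{342} + \frac{1}{9} \cdot 182}{57662} = - \frac{468820}{-394392} + \left(\frac{23}{342} + \frac{182}{9}\right) \frac{1}{57662} = \left(-468820\right) \left(- \frac{1}{394392}\right) + \frac{771}{38} \cdot \frac{1}{57662} = \frac{117205}{98598} + \frac{771}{2191156} = \frac{128445229019}{108021799644}$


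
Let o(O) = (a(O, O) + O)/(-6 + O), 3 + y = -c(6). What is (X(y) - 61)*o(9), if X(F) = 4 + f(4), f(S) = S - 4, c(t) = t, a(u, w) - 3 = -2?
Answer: -190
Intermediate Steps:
a(u, w) = 1 (a(u, w) = 3 - 2 = 1)
y = -9 (y = -3 - 1*6 = -3 - 6 = -9)
o(O) = (1 + O)/(-6 + O)
f(S) = -4 + S
X(F) = 4 (X(F) = 4 + (-4 + 4) = 4 + 0 = 4)
(X(y) - 61)*o(9) = (4 - 61)*((1 + 9)/(-6 + 9)) = -57*10/3 = -190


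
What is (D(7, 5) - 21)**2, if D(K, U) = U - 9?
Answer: 625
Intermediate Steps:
D(K, U) = -9 + U
(D(7, 5) - 21)**2 = ((-9 + 5) - 21)**2 = (-4 - 21)**2 = (-25)**2 = 625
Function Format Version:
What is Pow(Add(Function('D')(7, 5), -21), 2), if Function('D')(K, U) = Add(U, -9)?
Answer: 625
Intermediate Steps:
Function('D')(K, U) = Add(-9, U)
Pow(Add(Function('D')(7, 5), -21), 2) = Pow(Add(Add(-9, 5), -21), 2) = Pow(Add(-4, -21), 2) = Pow(-25, 2) = 625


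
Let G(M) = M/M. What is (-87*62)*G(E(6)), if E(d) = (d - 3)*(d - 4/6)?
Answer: -5394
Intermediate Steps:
E(d) = (-3 + d)*(-⅔ + d) (E(d) = (-3 + d)*(d - 4*⅙) = (-3 + d)*(d - ⅔) = (-3 + d)*(-⅔ + d))
G(M) = 1
(-87*62)*G(E(6)) = -87*62*1 = -5394*1 = -5394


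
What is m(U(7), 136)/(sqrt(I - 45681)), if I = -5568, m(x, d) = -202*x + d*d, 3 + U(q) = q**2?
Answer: -3068*I*sqrt(51249)/17083 ≈ -40.657*I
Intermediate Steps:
U(q) = -3 + q**2
m(x, d) = d**2 - 202*x (m(x, d) = -202*x + d**2 = d**2 - 202*x)
m(U(7), 136)/(sqrt(I - 45681)) = (136**2 - 202*(-3 + 7**2))/(sqrt(-5568 - 45681)) = (18496 - 202*(-3 + 49))/(sqrt(-51249)) = (18496 - 202*46)/((I*sqrt(51249))) = (18496 - 9292)*(-I*sqrt(51249)/51249) = 9204*(-I*sqrt(51249)/51249) = -3068*I*sqrt(51249)/17083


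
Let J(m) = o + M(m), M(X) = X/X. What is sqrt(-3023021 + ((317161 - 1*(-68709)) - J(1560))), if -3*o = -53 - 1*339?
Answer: 2*I*sqrt(5933886)/3 ≈ 1624.0*I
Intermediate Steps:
M(X) = 1
o = 392/3 (o = -(-53 - 1*339)/3 = -(-53 - 339)/3 = -1/3*(-392) = 392/3 ≈ 130.67)
J(m) = 395/3 (J(m) = 392/3 + 1 = 395/3)
sqrt(-3023021 + ((317161 - 1*(-68709)) - J(1560))) = sqrt(-3023021 + ((317161 - 1*(-68709)) - 1*395/3)) = sqrt(-3023021 + ((317161 + 68709) - 395/3)) = sqrt(-3023021 + (385870 - 395/3)) = sqrt(-3023021 + 1157215/3) = sqrt(-7911848/3) = 2*I*sqrt(5933886)/3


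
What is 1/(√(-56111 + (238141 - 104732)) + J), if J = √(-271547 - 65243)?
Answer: 1/(√77298 + I*√336790) ≈ 0.00067142 - 0.0014015*I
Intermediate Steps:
J = I*√336790 (J = √(-336790) = I*√336790 ≈ 580.34*I)
1/(√(-56111 + (238141 - 104732)) + J) = 1/(√(-56111 + (238141 - 104732)) + I*√336790) = 1/(√(-56111 + 133409) + I*√336790) = 1/(√77298 + I*√336790)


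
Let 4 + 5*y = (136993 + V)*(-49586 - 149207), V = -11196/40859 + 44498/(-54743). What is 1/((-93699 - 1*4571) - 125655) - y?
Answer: 2306004654407087373006/423383730575 ≈ 5.4466e+9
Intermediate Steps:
V = -14384890/13235173 (V = -11196*1/40859 + 44498*(-1/54743) = -11196/40859 - 44498/54743 = -14384890/13235173 ≈ -1.0869)
y = -51490558321024657/9453695 (y = -⅘ + ((136993 - 14384890/13235173)*(-49586 - 149207))/5 = -⅘ + ((1813111669899/13235173)*(-198793))/5 = -⅘ + (⅕)*(-51490558313461701/1890739) = -⅘ - 51490558313461701/9453695 = -51490558321024657/9453695 ≈ -5.4466e+9)
1/((-93699 - 1*4571) - 125655) - y = 1/((-93699 - 1*4571) - 125655) - 1*(-51490558321024657/9453695) = 1/((-93699 - 4571) - 125655) + 51490558321024657/9453695 = 1/(-98270 - 125655) + 51490558321024657/9453695 = 1/(-223925) + 51490558321024657/9453695 = -1/223925 + 51490558321024657/9453695 = 2306004654407087373006/423383730575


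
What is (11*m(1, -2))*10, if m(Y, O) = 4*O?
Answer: -880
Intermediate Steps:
(11*m(1, -2))*10 = (11*(4*(-2)))*10 = (11*(-8))*10 = -88*10 = -880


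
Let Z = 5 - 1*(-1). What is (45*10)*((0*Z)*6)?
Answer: 0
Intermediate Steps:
Z = 6 (Z = 5 + 1 = 6)
(45*10)*((0*Z)*6) = (45*10)*((0*6)*6) = 450*(0*6) = 450*0 = 0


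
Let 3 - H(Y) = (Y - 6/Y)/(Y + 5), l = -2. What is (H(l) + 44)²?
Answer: 19600/9 ≈ 2177.8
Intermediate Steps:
H(Y) = 3 - (Y - 6/Y)/(5 + Y) (H(Y) = 3 - (Y - 6/Y)/(Y + 5) = 3 - (Y - 6/Y)/(5 + Y))
(H(l) + 44)² = ((6 + 2*(-2)² + 15*(-2))/((-2)*(5 - 2)) + 44)² = (-½*(6 + 2*4 - 30)/3 + 44)² = (-½*⅓*(6 + 8 - 30) + 44)² = (-½*⅓*(-16) + 44)² = (8/3 + 44)² = (140/3)² = 19600/9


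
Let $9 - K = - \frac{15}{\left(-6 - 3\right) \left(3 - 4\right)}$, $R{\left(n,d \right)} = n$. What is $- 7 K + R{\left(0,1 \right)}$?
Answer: $- \frac{224}{3} \approx -74.667$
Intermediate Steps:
$K = \frac{32}{3}$ ($K = 9 - - \frac{15}{\left(-6 - 3\right) \left(3 - 4\right)} = 9 - - \frac{15}{\left(-9\right) \left(-1\right)} = 9 - - \frac{15}{9} = 9 - \left(-15\right) \frac{1}{9} = 9 - - \frac{5}{3} = 9 + \frac{5}{3} = \frac{32}{3} \approx 10.667$)
$- 7 K + R{\left(0,1 \right)} = \left(-7\right) \frac{32}{3} + 0 = - \frac{224}{3} + 0 = - \frac{224}{3}$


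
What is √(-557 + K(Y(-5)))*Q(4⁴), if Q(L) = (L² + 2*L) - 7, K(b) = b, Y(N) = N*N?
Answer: 132082*I*√133 ≈ 1.5232e+6*I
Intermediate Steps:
Y(N) = N²
Q(L) = -7 + L² + 2*L
√(-557 + K(Y(-5)))*Q(4⁴) = √(-557 + (-5)²)*(-7 + (4⁴)² + 2*4⁴) = √(-557 + 25)*(-7 + 256² + 2*256) = √(-532)*(-7 + 65536 + 512) = (2*I*√133)*66041 = 132082*I*√133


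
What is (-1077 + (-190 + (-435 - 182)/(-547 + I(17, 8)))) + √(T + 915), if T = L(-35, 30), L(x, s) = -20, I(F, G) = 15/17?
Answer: -11752339/9284 + √895 ≈ -1236.0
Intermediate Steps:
I(F, G) = 15/17 (I(F, G) = 15*(1/17) = 15/17)
T = -20
(-1077 + (-190 + (-435 - 182)/(-547 + I(17, 8)))) + √(T + 915) = (-1077 + (-190 + (-435 - 182)/(-547 + 15/17))) + √(-20 + 915) = (-1077 + (-190 - 617/(-9284/17))) + √895 = (-1077 + (-190 - 617*(-17/9284))) + √895 = (-1077 + (-190 + 10489/9284)) + √895 = (-1077 - 1753471/9284) + √895 = -11752339/9284 + √895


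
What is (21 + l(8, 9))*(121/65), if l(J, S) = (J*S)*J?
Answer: 72237/65 ≈ 1111.3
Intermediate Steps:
l(J, S) = S*J²
(21 + l(8, 9))*(121/65) = (21 + 9*8²)*(121/65) = (21 + 9*64)*(121*(1/65)) = (21 + 576)*(121/65) = 597*(121/65) = 72237/65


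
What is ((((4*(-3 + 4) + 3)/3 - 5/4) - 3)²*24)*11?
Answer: 5819/6 ≈ 969.83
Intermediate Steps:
((((4*(-3 + 4) + 3)/3 - 5/4) - 3)²*24)*11 = ((((4*1 + 3)*(⅓) - 5*¼) - 3)²*24)*11 = ((((4 + 3)*(⅓) - 5/4) - 3)²*24)*11 = (((7*(⅓) - 5/4) - 3)²*24)*11 = (((7/3 - 5/4) - 3)²*24)*11 = ((13/12 - 3)²*24)*11 = ((-23/12)²*24)*11 = ((529/144)*24)*11 = (529/6)*11 = 5819/6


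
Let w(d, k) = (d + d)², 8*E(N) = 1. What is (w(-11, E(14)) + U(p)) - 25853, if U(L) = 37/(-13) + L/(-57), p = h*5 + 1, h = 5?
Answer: -18800876/741 ≈ -25372.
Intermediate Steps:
E(N) = ⅛ (E(N) = (⅛)*1 = ⅛)
w(d, k) = 4*d² (w(d, k) = (2*d)² = 4*d²)
p = 26 (p = 5*5 + 1 = 25 + 1 = 26)
U(L) = -37/13 - L/57 (U(L) = 37*(-1/13) + L*(-1/57) = -37/13 - L/57)
(w(-11, E(14)) + U(p)) - 25853 = (4*(-11)² + (-37/13 - 1/57*26)) - 25853 = (4*121 + (-37/13 - 26/57)) - 25853 = (484 - 2447/741) - 25853 = 356197/741 - 25853 = -18800876/741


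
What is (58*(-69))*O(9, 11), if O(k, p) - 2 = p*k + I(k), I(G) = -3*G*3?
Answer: -80040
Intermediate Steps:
I(G) = -9*G
O(k, p) = 2 - 9*k + k*p (O(k, p) = 2 + (p*k - 9*k) = 2 + (k*p - 9*k) = 2 + (-9*k + k*p) = 2 - 9*k + k*p)
(58*(-69))*O(9, 11) = (58*(-69))*(2 - 9*9 + 9*11) = -4002*(2 - 81 + 99) = -4002*20 = -80040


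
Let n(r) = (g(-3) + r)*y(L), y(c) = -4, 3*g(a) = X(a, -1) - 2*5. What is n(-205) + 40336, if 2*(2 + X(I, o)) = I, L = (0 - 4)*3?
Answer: 41174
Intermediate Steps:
L = -12 (L = -4*3 = -12)
X(I, o) = -2 + I/2
g(a) = -4 + a/6 (g(a) = ((-2 + a/2) - 2*5)/3 = ((-2 + a/2) - 10)/3 = (-12 + a/2)/3 = -4 + a/6)
n(r) = 18 - 4*r (n(r) = ((-4 + (⅙)*(-3)) + r)*(-4) = ((-4 - ½) + r)*(-4) = (-9/2 + r)*(-4) = 18 - 4*r)
n(-205) + 40336 = (18 - 4*(-205)) + 40336 = (18 + 820) + 40336 = 838 + 40336 = 41174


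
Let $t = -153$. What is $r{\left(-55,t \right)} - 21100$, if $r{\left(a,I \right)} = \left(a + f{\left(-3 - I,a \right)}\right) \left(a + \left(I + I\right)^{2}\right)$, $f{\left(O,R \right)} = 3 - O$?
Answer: $-18924462$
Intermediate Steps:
$r{\left(a,I \right)} = \left(a + 4 I^{2}\right) \left(6 + I + a\right)$ ($r{\left(a,I \right)} = \left(a - \left(-6 - I\right)\right) \left(a + \left(I + I\right)^{2}\right) = \left(a + \left(3 + \left(3 + I\right)\right)\right) \left(a + \left(2 I\right)^{2}\right) = \left(a + \left(6 + I\right)\right) \left(a + 4 I^{2}\right) = \left(6 + I + a\right) \left(a + 4 I^{2}\right) = \left(a + 4 I^{2}\right) \left(6 + I + a\right)$)
$r{\left(-55,t \right)} - 21100 = \left(\left(-55\right)^{2} - 55 \left(6 - 153\right) + 4 \left(-55\right) \left(-153\right)^{2} + 4 \left(-153\right)^{2} \left(6 - 153\right)\right) - 21100 = \left(3025 - -8085 + 4 \left(-55\right) 23409 + 4 \cdot 23409 \left(-147\right)\right) - 21100 = \left(3025 + 8085 - 5149980 - 13764492\right) - 21100 = -18903362 - 21100 = -18924462$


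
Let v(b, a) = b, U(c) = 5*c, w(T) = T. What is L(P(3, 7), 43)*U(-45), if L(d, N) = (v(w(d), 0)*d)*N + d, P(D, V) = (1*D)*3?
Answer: -785700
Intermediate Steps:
P(D, V) = 3*D (P(D, V) = D*3 = 3*D)
L(d, N) = d + N*d**2 (L(d, N) = (d*d)*N + d = d**2*N + d = N*d**2 + d = d + N*d**2)
L(P(3, 7), 43)*U(-45) = ((3*3)*(1 + 43*(3*3)))*(5*(-45)) = (9*(1 + 43*9))*(-225) = (9*(1 + 387))*(-225) = (9*388)*(-225) = 3492*(-225) = -785700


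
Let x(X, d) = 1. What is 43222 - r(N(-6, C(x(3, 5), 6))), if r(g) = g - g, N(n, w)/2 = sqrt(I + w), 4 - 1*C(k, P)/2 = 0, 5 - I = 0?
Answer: 43222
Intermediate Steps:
I = 5 (I = 5 - 1*0 = 5 + 0 = 5)
C(k, P) = 8 (C(k, P) = 8 - 2*0 = 8 + 0 = 8)
N(n, w) = 2*sqrt(5 + w)
r(g) = 0
43222 - r(N(-6, C(x(3, 5), 6))) = 43222 - 1*0 = 43222 + 0 = 43222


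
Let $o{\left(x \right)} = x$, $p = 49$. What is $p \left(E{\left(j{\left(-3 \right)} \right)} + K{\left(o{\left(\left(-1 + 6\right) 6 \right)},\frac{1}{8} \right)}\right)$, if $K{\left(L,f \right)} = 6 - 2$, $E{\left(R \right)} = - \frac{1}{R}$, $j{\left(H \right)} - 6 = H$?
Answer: $\frac{539}{3} \approx 179.67$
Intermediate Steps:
$j{\left(H \right)} = 6 + H$
$K{\left(L,f \right)} = 4$ ($K{\left(L,f \right)} = 6 - 2 = 4$)
$p \left(E{\left(j{\left(-3 \right)} \right)} + K{\left(o{\left(\left(-1 + 6\right) 6 \right)},\frac{1}{8} \right)}\right) = 49 \left(- \frac{1}{6 - 3} + 4\right) = 49 \left(- \frac{1}{3} + 4\right) = 49 \cdot \frac{11}{3} = \frac{539}{3}$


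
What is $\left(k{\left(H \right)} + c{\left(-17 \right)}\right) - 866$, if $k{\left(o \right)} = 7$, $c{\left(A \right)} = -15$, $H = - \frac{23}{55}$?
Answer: $-874$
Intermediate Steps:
$H = - \frac{23}{55}$ ($H = \left(-23\right) \frac{1}{55} = - \frac{23}{55} \approx -0.41818$)
$\left(k{\left(H \right)} + c{\left(-17 \right)}\right) - 866 = \left(7 - 15\right) - 866 = -8 - 866 = -874$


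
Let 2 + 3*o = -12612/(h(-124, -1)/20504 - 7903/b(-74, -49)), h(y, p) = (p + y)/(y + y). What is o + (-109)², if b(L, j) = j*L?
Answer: 39638572999435/2870445609 ≈ 13809.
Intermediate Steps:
h(y, p) = (p + y)/(2*y) (h(y, p) = (p + y)/((2*y)) = (p + y)*(1/(2*y)) = (p + y)/(2*y))
b(L, j) = L*j
o = 5534808718906/2870445609 (o = -⅔ + (-12612/(((½)*(-1 - 124)/(-124))/20504 - 7903/((-74*(-49)))))/3 = -⅔ + (-12612/(((½)*(-1/124)*(-125))*(1/20504) - 7903/3626))/3 = -⅔ + (-12612/((125/248)*(1/20504) - 7903*1/3626))/3 = -⅔ + (-12612/(125/5084992 - 1129/518))/3 = -⅔ + (-12612/(-2870445609/1317012928))/3 = -⅔ + (-12612*(-1317012928/2870445609))/3 = -⅔ + (⅓)*(5536722349312/956815203) = -⅔ + 5536722349312/2870445609 = 5534808718906/2870445609 ≈ 1928.2)
o + (-109)² = 5534808718906/2870445609 + (-109)² = 5534808718906/2870445609 + 11881 = 39638572999435/2870445609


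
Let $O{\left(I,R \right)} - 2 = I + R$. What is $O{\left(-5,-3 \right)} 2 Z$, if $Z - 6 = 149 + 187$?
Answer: $-4104$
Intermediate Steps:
$Z = 342$ ($Z = 6 + \left(149 + 187\right) = 6 + 336 = 342$)
$O{\left(I,R \right)} = 2 + I + R$ ($O{\left(I,R \right)} = 2 + \left(I + R\right) = 2 + I + R$)
$O{\left(-5,-3 \right)} 2 Z = \left(2 - 5 - 3\right) 2 \cdot 342 = \left(-6\right) 2 \cdot 342 = \left(-12\right) 342 = -4104$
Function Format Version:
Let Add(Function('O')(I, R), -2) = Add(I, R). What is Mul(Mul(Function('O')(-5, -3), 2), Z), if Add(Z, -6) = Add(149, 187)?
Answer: -4104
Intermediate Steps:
Z = 342 (Z = Add(6, Add(149, 187)) = Add(6, 336) = 342)
Function('O')(I, R) = Add(2, I, R) (Function('O')(I, R) = Add(2, Add(I, R)) = Add(2, I, R))
Mul(Mul(Function('O')(-5, -3), 2), Z) = Mul(Mul(Add(2, -5, -3), 2), 342) = Mul(Mul(-6, 2), 342) = Mul(-12, 342) = -4104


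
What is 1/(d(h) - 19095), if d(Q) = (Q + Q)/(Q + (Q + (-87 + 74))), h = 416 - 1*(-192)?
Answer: -1203/22970069 ≈ -5.2373e-5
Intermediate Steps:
h = 608 (h = 416 + 192 = 608)
d(Q) = 2*Q/(-13 + 2*Q) (d(Q) = (2*Q)/(Q + (Q - 13)) = (2*Q)/(Q + (-13 + Q)) = (2*Q)/(-13 + 2*Q) = 2*Q/(-13 + 2*Q))
1/(d(h) - 19095) = 1/(2*608/(-13 + 2*608) - 19095) = 1/(2*608/(-13 + 1216) - 19095) = 1/(2*608/1203 - 19095) = 1/(2*608*(1/1203) - 19095) = 1/(1216/1203 - 19095) = 1/(-22970069/1203) = -1203/22970069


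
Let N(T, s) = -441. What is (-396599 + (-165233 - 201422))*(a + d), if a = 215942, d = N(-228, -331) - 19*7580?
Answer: -54558159174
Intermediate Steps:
d = -144461 (d = -441 - 19*7580 = -441 - 144020 = -144461)
(-396599 + (-165233 - 201422))*(a + d) = (-396599 + (-165233 - 201422))*(215942 - 144461) = (-396599 - 366655)*71481 = -763254*71481 = -54558159174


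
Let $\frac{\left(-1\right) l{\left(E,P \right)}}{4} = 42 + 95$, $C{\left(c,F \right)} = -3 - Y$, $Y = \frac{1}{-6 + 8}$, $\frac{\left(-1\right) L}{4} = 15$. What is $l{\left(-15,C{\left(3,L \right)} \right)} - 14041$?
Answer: $-14589$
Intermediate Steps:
$L = -60$ ($L = \left(-4\right) 15 = -60$)
$Y = \frac{1}{2} \approx 0.5$
$C{\left(c,F \right)} = - \frac{7}{2}$ ($C{\left(c,F \right)} = -3 - \frac{1}{2} = - \frac{7}{2}$)
$l{\left(E,P \right)} = -548$ ($l{\left(E,P \right)} = - 4 \left(42 + 95\right) = \left(-4\right) 137 = -548$)
$l{\left(-15,C{\left(3,L \right)} \right)} - 14041 = -548 - 14041 = -14589$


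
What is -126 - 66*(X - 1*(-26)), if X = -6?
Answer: -1446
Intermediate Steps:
-126 - 66*(X - 1*(-26)) = -126 - 66*(-6 - 1*(-26)) = -126 - 66*(-6 + 26) = -126 - 66*20 = -126 - 1320 = -1446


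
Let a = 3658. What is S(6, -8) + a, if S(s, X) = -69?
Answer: 3589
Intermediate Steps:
S(6, -8) + a = -69 + 3658 = 3589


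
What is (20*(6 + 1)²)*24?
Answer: 23520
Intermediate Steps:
(20*(6 + 1)²)*24 = (20*7²)*24 = (20*49)*24 = 980*24 = 23520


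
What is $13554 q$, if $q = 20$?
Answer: $271080$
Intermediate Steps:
$13554 q = 13554 \cdot 20 = 271080$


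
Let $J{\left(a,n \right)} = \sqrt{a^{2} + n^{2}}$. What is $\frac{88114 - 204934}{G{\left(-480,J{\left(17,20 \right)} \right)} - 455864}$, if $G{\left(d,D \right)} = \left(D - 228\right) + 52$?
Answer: $\frac{4098045600}{15997883147} + \frac{116820 \sqrt{689}}{207972480911} \approx 0.25618$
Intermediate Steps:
$G{\left(d,D \right)} = -176 + D$ ($G{\left(d,D \right)} = \left(-228 + D\right) + 52 = -176 + D$)
$\frac{88114 - 204934}{G{\left(-480,J{\left(17,20 \right)} \right)} - 455864} = \frac{88114 - 204934}{\left(-176 + \sqrt{17^{2} + 20^{2}}\right) - 455864} = - \frac{116820}{\left(-176 + \sqrt{289 + 400}\right) - 455864} = - \frac{116820}{\left(-176 + \sqrt{689}\right) - 455864} = - \frac{116820}{-456040 + \sqrt{689}}$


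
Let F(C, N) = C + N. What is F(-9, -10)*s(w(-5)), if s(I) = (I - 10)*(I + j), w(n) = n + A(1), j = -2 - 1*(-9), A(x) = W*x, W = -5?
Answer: -1140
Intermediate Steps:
A(x) = -5*x
j = 7 (j = -2 + 9 = 7)
w(n) = -5 + n (w(n) = n - 5*1 = n - 5 = -5 + n)
s(I) = (-10 + I)*(7 + I) (s(I) = (I - 10)*(I + 7) = (-10 + I)*(7 + I))
F(-9, -10)*s(w(-5)) = (-9 - 10)*(-70 + (-5 - 5)**2 - 3*(-5 - 5)) = -19*(-70 + (-10)**2 - 3*(-10)) = -19*(-70 + 100 + 30) = -19*60 = -1140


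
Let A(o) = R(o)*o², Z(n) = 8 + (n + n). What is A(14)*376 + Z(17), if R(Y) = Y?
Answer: 1031786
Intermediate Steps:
Z(n) = 8 + 2*n
A(o) = o³ (A(o) = o*o² = o³)
A(14)*376 + Z(17) = 14³*376 + (8 + 2*17) = 2744*376 + (8 + 34) = 1031744 + 42 = 1031786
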